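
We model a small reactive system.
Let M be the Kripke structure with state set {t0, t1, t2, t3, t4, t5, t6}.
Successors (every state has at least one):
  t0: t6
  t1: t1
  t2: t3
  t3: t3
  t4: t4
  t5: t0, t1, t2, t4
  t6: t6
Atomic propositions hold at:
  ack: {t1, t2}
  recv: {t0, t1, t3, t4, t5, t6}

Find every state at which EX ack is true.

Sat(EX ack) = {s : some successor in {t1, t2}} = {t1, t5}

{t1, t5}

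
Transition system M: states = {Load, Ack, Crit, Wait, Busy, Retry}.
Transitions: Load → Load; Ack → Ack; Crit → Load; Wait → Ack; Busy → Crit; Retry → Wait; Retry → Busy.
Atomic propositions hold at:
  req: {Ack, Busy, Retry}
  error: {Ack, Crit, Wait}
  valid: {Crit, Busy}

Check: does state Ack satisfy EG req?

EG req: greatest fixpoint, start Z0 = {Ack, Busy, Retry}, keep only states in Sat with some successor in Z. Z1 = {Ack, Retry}; Z2 = {Ack}; fixed.
Sat(EG req) = {Ack}
Ack ∈ Sat(EG req) = {Ack}, so the formula holds at Ack.

Yes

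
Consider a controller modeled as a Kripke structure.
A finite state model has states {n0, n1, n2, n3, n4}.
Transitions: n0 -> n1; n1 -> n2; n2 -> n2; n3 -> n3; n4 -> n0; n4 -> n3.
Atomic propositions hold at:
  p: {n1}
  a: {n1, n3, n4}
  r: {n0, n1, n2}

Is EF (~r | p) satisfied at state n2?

Sat(~r) = {n3, n4}
Sat(~r | p) = {n1, n3, n4}
EF (~r | p): least fixpoint, start Z0 = {n1, n3, n4}, add states with some successor in Z. Z1 = {n0, n1, n3, n4}; fixed.
Sat(EF (~r | p)) = {n0, n1, n3, n4}
n2 ∉ Sat(EF (~r | p)) = {n0, n1, n3, n4}, so the formula does not hold at n2.

No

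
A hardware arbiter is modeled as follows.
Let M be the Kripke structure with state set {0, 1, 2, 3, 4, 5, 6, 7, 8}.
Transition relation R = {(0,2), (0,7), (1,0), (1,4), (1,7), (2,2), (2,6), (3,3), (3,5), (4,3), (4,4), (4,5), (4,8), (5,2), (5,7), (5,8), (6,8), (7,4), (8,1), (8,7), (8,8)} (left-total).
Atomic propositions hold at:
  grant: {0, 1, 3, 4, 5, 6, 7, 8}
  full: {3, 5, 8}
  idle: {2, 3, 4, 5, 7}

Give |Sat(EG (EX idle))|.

8

Sat(EX idle) = {s : some successor in {2, 3, 4, 5, 7}} = {0, 1, 2, 3, 4, 5, 7, 8}
EG (EX idle): greatest fixpoint, start Z0 = {0, 1, 2, 3, 4, 5, 7, 8}, keep only states in Sat with some successor in Z. Already a fixed point.
Sat(EG (EX idle)) = {0, 1, 2, 3, 4, 5, 7, 8}
|Sat(EG (EX idle))| = |{0, 1, 2, 3, 4, 5, 7, 8}| = 8.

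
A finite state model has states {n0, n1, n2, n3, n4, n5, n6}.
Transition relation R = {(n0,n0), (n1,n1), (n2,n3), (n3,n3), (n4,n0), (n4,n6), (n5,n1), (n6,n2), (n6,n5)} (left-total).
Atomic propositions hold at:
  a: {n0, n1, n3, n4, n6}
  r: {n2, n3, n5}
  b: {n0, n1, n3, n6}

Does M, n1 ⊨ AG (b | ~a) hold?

Sat(~a) = {n2, n5}
Sat(b | ~a) = {n0, n1, n2, n3, n5, n6}
AG (b | ~a): greatest fixpoint, start Z0 = {n0, n1, n2, n3, n5, n6}, keep only states in Sat with every successor in Z. Already a fixed point.
Sat(AG (b | ~a)) = {n0, n1, n2, n3, n5, n6}
n1 ∈ Sat(AG (b | ~a)) = {n0, n1, n2, n3, n5, n6}, so the formula holds at n1.

Yes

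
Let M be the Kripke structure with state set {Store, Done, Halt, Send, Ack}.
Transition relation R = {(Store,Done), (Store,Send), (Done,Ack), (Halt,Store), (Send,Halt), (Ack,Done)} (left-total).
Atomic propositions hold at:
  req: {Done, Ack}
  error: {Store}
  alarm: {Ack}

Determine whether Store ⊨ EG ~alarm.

Yes

Sat(~alarm) = {Store, Done, Halt, Send}
EG ~alarm: greatest fixpoint, start Z0 = {Store, Done, Halt, Send}, keep only states in Sat with some successor in Z. Z1 = {Store, Halt, Send}; fixed.
Sat(EG ~alarm) = {Store, Halt, Send}
Store ∈ Sat(EG ~alarm) = {Store, Halt, Send}, so the formula holds at Store.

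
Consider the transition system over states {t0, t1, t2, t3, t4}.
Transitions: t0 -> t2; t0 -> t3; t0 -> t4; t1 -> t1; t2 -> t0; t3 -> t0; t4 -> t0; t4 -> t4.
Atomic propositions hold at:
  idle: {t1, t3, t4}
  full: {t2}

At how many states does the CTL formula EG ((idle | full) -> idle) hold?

4

Sat(idle | full) = {t1, t2, t3, t4}
Sat((idle | full) -> idle) = {t0, t1, t3, t4}
EG ((idle | full) -> idle): greatest fixpoint, start Z0 = {t0, t1, t3, t4}, keep only states in Sat with some successor in Z. Already a fixed point.
Sat(EG ((idle | full) -> idle)) = {t0, t1, t3, t4}
|Sat(EG ((idle | full) -> idle))| = |{t0, t1, t3, t4}| = 4.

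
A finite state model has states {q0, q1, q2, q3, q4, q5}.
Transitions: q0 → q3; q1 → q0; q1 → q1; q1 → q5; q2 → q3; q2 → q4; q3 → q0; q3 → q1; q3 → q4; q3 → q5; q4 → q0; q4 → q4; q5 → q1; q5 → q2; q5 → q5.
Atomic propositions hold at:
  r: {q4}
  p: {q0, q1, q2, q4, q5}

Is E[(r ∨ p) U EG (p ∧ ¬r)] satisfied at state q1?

Yes

Sat(r ∨ p) = {q0, q1, q2, q4, q5}
Sat(¬r) = {q0, q1, q2, q3, q5}
Sat(p ∧ ¬r) = {q0, q1, q2, q5}
EG (p ∧ ¬r): greatest fixpoint, start Z0 = {q0, q1, q2, q5}, keep only states in Sat with some successor in Z. Z1 = {q1, q5}; fixed.
Sat(EG (p ∧ ¬r)) = {q1, q5}
E[(r ∨ p) U EG (p ∧ ¬r)]: least fixpoint, start Z0 = Sat(EG (p ∧ ¬r)) = {q1, q5}, add states in Sat(r ∨ p) with some successor in Z. Already a fixed point.
Sat(E[(r ∨ p) U EG (p ∧ ¬r)]) = {q1, q5}
q1 ∈ Sat(E[(r ∨ p) U EG (p ∧ ¬r)]) = {q1, q5}, so the formula holds at q1.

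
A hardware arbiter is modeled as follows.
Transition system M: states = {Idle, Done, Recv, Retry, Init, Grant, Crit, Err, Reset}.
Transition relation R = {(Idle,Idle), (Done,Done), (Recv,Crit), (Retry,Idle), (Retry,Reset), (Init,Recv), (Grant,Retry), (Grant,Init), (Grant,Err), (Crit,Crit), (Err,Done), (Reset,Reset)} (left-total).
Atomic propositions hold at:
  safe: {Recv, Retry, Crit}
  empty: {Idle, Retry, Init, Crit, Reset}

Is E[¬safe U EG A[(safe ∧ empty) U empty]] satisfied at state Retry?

Sat(¬safe) = {Idle, Done, Init, Grant, Err, Reset}
Sat(safe ∧ empty) = {Retry, Crit}
A[(safe ∧ empty) U empty]: least fixpoint, start Z0 = Sat(empty) = {Idle, Retry, Init, Crit, Reset}, add states in Sat(safe ∧ empty) with every successor in Z. Already a fixed point.
Sat(A[(safe ∧ empty) U empty]) = {Idle, Retry, Init, Crit, Reset}
EG A[(safe ∧ empty) U empty]: greatest fixpoint, start Z0 = {Idle, Retry, Init, Crit, Reset}, keep only states in Sat with some successor in Z. Z1 = {Idle, Retry, Crit, Reset}; fixed.
Sat(EG A[(safe ∧ empty) U empty]) = {Idle, Retry, Crit, Reset}
E[¬safe U EG A[(safe ∧ empty) U empty]]: least fixpoint, start Z0 = Sat(EG A[(safe ∧ empty) U empty]) = {Idle, Retry, Crit, Reset}, add states in Sat(¬safe) with some successor in Z. Z1 = {Idle, Retry, Grant, Crit, Reset}; fixed.
Sat(E[¬safe U EG A[(safe ∧ empty) U empty]]) = {Idle, Retry, Grant, Crit, Reset}
Retry ∈ Sat(E[¬safe U EG A[(safe ∧ empty) U empty]]) = {Idle, Retry, Grant, Crit, Reset}, so the formula holds at Retry.

Yes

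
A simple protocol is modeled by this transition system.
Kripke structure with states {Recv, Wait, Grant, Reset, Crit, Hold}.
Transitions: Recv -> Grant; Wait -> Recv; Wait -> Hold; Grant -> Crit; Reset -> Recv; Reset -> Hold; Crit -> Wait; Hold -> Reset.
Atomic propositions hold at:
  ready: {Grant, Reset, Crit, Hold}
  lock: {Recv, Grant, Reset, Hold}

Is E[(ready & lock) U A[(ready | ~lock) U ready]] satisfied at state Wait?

No

Sat(ready & lock) = {Grant, Reset, Hold}
Sat(~lock) = {Wait, Crit}
Sat(ready | ~lock) = {Wait, Grant, Reset, Crit, Hold}
A[(ready | ~lock) U ready]: least fixpoint, start Z0 = Sat(ready) = {Grant, Reset, Crit, Hold}, add states in Sat(ready | ~lock) with every successor in Z. Already a fixed point.
Sat(A[(ready | ~lock) U ready]) = {Grant, Reset, Crit, Hold}
E[(ready & lock) U A[(ready | ~lock) U ready]]: least fixpoint, start Z0 = Sat(A[(ready | ~lock) U ready]) = {Grant, Reset, Crit, Hold}, add states in Sat(ready & lock) with some successor in Z. Already a fixed point.
Sat(E[(ready & lock) U A[(ready | ~lock) U ready]]) = {Grant, Reset, Crit, Hold}
Wait ∉ Sat(E[(ready & lock) U A[(ready | ~lock) U ready]]) = {Grant, Reset, Crit, Hold}, so the formula does not hold at Wait.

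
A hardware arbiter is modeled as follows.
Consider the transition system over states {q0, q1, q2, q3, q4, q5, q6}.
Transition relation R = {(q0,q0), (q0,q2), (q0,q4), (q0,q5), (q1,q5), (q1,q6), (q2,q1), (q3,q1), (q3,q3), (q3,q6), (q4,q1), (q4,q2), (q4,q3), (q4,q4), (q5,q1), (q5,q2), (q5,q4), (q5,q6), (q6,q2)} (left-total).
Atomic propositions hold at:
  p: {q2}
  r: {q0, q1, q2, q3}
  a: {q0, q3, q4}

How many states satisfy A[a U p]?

A[a U p]: least fixpoint, start Z0 = Sat(p) = {q2}, add states in Sat(a) with every successor in Z. Already a fixed point.
Sat(A[a U p]) = {q2}
|Sat(A[a U p])| = |{q2}| = 1.

1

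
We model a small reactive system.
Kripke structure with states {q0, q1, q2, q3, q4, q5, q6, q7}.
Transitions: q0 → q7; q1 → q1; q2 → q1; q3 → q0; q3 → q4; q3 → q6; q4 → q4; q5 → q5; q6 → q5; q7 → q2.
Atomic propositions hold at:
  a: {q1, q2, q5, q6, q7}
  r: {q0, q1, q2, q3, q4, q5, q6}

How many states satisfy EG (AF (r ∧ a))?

Sat(r ∧ a) = {q1, q2, q5, q6}
AF (r ∧ a): least fixpoint, start Z0 = {q1, q2, q5, q6}, add states with every successor in Z. Z1 = {q1, q2, q5, q6, q7}; Z2 = {q0, q1, q2, q5, q6, q7}; fixed.
Sat(AF (r ∧ a)) = {q0, q1, q2, q5, q6, q7}
EG (AF (r ∧ a)): greatest fixpoint, start Z0 = {q0, q1, q2, q5, q6, q7}, keep only states in Sat with some successor in Z. Already a fixed point.
Sat(EG (AF (r ∧ a))) = {q0, q1, q2, q5, q6, q7}
|Sat(EG (AF (r ∧ a)))| = |{q0, q1, q2, q5, q6, q7}| = 6.

6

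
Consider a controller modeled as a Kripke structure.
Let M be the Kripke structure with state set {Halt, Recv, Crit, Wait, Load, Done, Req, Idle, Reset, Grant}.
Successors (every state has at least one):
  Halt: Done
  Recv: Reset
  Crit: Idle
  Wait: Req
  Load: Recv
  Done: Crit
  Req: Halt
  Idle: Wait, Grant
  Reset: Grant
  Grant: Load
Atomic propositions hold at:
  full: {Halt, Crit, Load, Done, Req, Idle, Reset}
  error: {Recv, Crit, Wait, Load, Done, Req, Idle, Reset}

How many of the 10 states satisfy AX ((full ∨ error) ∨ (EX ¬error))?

8

Sat(full ∨ error) = {Halt, Recv, Crit, Wait, Load, Done, Req, Idle, Reset}
Sat(¬error) = {Halt, Grant}
Sat(EX ¬error) = {s : some successor in {Halt, Grant}} = {Req, Idle, Reset}
Sat((full ∨ error) ∨ (EX ¬error)) = {Halt, Recv, Crit, Wait, Load, Done, Req, Idle, Reset}
Sat(AX ((full ∨ error) ∨ (EX ¬error))) = {s : every successor in {Halt, Recv, Crit, Wait, Load, Done, Req, Idle, Reset}} = {Halt, Recv, Crit, Wait, Load, Done, Req, Grant}
|Sat(AX ((full ∨ error) ∨ (EX ¬error)))| = |{Halt, Recv, Crit, Wait, Load, Done, Req, Grant}| = 8.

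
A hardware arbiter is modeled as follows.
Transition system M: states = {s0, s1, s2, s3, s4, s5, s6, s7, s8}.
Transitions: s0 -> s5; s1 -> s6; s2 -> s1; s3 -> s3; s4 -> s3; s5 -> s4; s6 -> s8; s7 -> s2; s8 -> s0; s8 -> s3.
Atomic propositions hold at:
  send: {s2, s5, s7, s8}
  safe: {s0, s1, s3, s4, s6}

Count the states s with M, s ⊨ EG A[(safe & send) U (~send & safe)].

2

Sat(safe & send) = ∅
Sat(~send) = {s0, s1, s3, s4, s6}
Sat(~send & safe) = {s0, s1, s3, s4, s6}
A[(safe & send) U (~send & safe)]: least fixpoint, start Z0 = Sat((~send & safe)) = {s0, s1, s3, s4, s6}, add states in Sat(safe & send) with every successor in Z. Already a fixed point.
Sat(A[(safe & send) U (~send & safe)]) = {s0, s1, s3, s4, s6}
EG A[(safe & send) U (~send & safe)]: greatest fixpoint, start Z0 = {s0, s1, s3, s4, s6}, keep only states in Sat with some successor in Z. Z1 = {s1, s3, s4}; Z2 = {s3, s4}; fixed.
Sat(EG A[(safe & send) U (~send & safe)]) = {s3, s4}
|Sat(EG A[(safe & send) U (~send & safe)])| = |{s3, s4}| = 2.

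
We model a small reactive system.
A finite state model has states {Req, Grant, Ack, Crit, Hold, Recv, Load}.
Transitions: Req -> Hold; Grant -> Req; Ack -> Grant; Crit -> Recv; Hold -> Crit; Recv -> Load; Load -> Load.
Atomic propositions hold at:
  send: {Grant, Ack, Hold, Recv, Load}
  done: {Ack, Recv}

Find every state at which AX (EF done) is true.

EF done: least fixpoint, start Z0 = {Ack, Recv}, add states with some successor in Z. Z1 = {Ack, Crit, Recv}; Z2 = {Ack, Crit, Hold, Recv}; Z3 = {Req, Ack, Crit, Hold, Recv}; Z4 = {Req, Grant, Ack, Crit, Hold, Recv}; fixed.
Sat(EF done) = {Req, Grant, Ack, Crit, Hold, Recv}
Sat(AX (EF done)) = {s : every successor in {Req, Grant, Ack, Crit, Hold, Recv}} = {Req, Grant, Ack, Crit, Hold}

{Req, Grant, Ack, Crit, Hold}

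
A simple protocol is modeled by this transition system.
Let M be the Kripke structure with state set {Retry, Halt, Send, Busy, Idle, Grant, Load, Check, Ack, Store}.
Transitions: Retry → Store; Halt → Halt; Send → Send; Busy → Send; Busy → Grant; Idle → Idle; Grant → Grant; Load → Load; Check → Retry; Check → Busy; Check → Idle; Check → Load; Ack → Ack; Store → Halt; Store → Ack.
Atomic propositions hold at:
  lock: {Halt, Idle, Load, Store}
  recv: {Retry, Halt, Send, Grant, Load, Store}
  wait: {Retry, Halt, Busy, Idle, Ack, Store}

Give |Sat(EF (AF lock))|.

6

AF lock: least fixpoint, start Z0 = {Halt, Idle, Load, Store}, add states with every successor in Z. Z1 = {Retry, Halt, Idle, Load, Store}; fixed.
Sat(AF lock) = {Retry, Halt, Idle, Load, Store}
EF (AF lock): least fixpoint, start Z0 = {Retry, Halt, Idle, Load, Store}, add states with some successor in Z. Z1 = {Retry, Halt, Idle, Load, Check, Store}; fixed.
Sat(EF (AF lock)) = {Retry, Halt, Idle, Load, Check, Store}
|Sat(EF (AF lock))| = |{Retry, Halt, Idle, Load, Check, Store}| = 6.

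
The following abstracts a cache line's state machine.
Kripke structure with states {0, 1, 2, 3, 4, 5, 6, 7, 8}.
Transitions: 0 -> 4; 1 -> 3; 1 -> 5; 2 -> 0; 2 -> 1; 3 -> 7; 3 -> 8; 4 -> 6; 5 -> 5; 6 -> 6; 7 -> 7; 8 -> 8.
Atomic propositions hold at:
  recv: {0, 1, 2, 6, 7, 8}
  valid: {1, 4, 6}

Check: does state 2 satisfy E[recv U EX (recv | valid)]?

Yes

Sat(recv | valid) = {0, 1, 2, 4, 6, 7, 8}
Sat(EX (recv | valid)) = {s : some successor in {0, 1, 2, 4, 6, 7, 8}} = {0, 2, 3, 4, 6, 7, 8}
E[recv U EX (recv | valid)]: least fixpoint, start Z0 = Sat(EX (recv | valid)) = {0, 2, 3, 4, 6, 7, 8}, add states in Sat(recv) with some successor in Z. Z1 = {0, 1, 2, 3, 4, 6, 7, 8}; fixed.
Sat(E[recv U EX (recv | valid)]) = {0, 1, 2, 3, 4, 6, 7, 8}
2 ∈ Sat(E[recv U EX (recv | valid)]) = {0, 1, 2, 3, 4, 6, 7, 8}, so the formula holds at 2.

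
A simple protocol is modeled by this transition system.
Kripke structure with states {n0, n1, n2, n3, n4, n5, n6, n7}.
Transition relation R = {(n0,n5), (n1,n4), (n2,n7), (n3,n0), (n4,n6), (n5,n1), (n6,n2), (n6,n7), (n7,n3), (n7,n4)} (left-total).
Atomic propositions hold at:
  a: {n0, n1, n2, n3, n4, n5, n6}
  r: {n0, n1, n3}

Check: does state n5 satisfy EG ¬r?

Sat(¬r) = {n2, n4, n5, n6, n7}
EG ¬r: greatest fixpoint, start Z0 = {n2, n4, n5, n6, n7}, keep only states in Sat with some successor in Z. Z1 = {n2, n4, n6, n7}; fixed.
Sat(EG ¬r) = {n2, n4, n6, n7}
n5 ∉ Sat(EG ¬r) = {n2, n4, n6, n7}, so the formula does not hold at n5.

No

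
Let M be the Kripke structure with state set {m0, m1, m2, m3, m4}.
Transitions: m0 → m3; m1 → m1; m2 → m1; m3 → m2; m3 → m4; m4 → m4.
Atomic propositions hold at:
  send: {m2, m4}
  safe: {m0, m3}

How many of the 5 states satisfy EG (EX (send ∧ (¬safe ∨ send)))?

Sat(¬safe) = {m1, m2, m4}
Sat(¬safe ∨ send) = {m1, m2, m4}
Sat(send ∧ (¬safe ∨ send)) = {m2, m4}
Sat(EX (send ∧ (¬safe ∨ send))) = {s : some successor in {m2, m4}} = {m3, m4}
EG (EX (send ∧ (¬safe ∨ send))): greatest fixpoint, start Z0 = {m3, m4}, keep only states in Sat with some successor in Z. Already a fixed point.
Sat(EG (EX (send ∧ (¬safe ∨ send)))) = {m3, m4}
|Sat(EG (EX (send ∧ (¬safe ∨ send))))| = |{m3, m4}| = 2.

2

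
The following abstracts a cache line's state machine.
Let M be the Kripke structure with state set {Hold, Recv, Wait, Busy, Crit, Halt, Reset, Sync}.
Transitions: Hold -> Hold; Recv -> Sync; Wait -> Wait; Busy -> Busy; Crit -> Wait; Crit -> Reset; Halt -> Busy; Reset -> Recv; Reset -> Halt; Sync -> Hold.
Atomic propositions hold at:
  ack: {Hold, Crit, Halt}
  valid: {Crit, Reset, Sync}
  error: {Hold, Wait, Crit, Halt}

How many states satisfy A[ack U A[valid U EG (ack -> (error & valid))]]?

4

Sat(error & valid) = {Crit}
Sat(ack -> (error & valid)) = {Recv, Wait, Busy, Crit, Reset, Sync}
EG (ack -> (error & valid)): greatest fixpoint, start Z0 = {Recv, Wait, Busy, Crit, Reset, Sync}, keep only states in Sat with some successor in Z. Z1 = {Recv, Wait, Busy, Crit, Reset}; Z2 = {Wait, Busy, Crit, Reset}; Z3 = {Wait, Busy, Crit}; fixed.
Sat(EG (ack -> (error & valid))) = {Wait, Busy, Crit}
A[valid U EG (ack -> (error & valid))]: least fixpoint, start Z0 = Sat(EG (ack -> (error & valid))) = {Wait, Busy, Crit}, add states in Sat(valid) with every successor in Z. Already a fixed point.
Sat(A[valid U EG (ack -> (error & valid))]) = {Wait, Busy, Crit}
A[ack U A[valid U EG (ack -> (error & valid))]]: least fixpoint, start Z0 = Sat(A[valid U EG (ack -> (error & valid))]) = {Wait, Busy, Crit}, add states in Sat(ack) with every successor in Z. Z1 = {Wait, Busy, Crit, Halt}; fixed.
Sat(A[ack U A[valid U EG (ack -> (error & valid))]]) = {Wait, Busy, Crit, Halt}
|Sat(A[ack U A[valid U EG (ack -> (error & valid))]])| = |{Wait, Busy, Crit, Halt}| = 4.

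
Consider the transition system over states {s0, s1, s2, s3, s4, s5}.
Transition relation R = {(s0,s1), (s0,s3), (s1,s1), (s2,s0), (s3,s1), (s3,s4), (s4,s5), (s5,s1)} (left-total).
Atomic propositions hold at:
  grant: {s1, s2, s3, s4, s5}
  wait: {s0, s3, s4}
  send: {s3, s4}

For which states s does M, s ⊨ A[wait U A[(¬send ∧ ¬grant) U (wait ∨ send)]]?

Sat(¬send) = {s0, s1, s2, s5}
Sat(¬grant) = {s0}
Sat(¬send ∧ ¬grant) = {s0}
Sat(wait ∨ send) = {s0, s3, s4}
A[(¬send ∧ ¬grant) U (wait ∨ send)]: least fixpoint, start Z0 = Sat((wait ∨ send)) = {s0, s3, s4}, add states in Sat(¬send ∧ ¬grant) with every successor in Z. Already a fixed point.
Sat(A[(¬send ∧ ¬grant) U (wait ∨ send)]) = {s0, s3, s4}
A[wait U A[(¬send ∧ ¬grant) U (wait ∨ send)]]: least fixpoint, start Z0 = Sat(A[(¬send ∧ ¬grant) U (wait ∨ send)]) = {s0, s3, s4}, add states in Sat(wait) with every successor in Z. Already a fixed point.
Sat(A[wait U A[(¬send ∧ ¬grant) U (wait ∨ send)]]) = {s0, s3, s4}

{s0, s3, s4}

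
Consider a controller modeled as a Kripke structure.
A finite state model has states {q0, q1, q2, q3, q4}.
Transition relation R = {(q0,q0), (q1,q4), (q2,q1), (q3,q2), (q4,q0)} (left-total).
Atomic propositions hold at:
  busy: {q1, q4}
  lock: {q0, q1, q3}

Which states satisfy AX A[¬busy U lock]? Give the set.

Sat(¬busy) = {q0, q2, q3}
A[¬busy U lock]: least fixpoint, start Z0 = Sat(lock) = {q0, q1, q3}, add states in Sat(¬busy) with every successor in Z. Z1 = {q0, q1, q2, q3}; fixed.
Sat(A[¬busy U lock]) = {q0, q1, q2, q3}
Sat(AX A[¬busy U lock]) = {s : every successor in {q0, q1, q2, q3}} = {q0, q2, q3, q4}

{q0, q2, q3, q4}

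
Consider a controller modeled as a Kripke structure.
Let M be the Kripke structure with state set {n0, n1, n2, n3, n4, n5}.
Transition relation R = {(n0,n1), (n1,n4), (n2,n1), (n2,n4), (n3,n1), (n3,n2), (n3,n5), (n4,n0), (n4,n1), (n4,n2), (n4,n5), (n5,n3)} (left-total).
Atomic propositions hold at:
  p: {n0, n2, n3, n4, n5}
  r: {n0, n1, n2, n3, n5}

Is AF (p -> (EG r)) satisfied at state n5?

EG r: greatest fixpoint, start Z0 = {n0, n1, n2, n3, n5}, keep only states in Sat with some successor in Z. Z1 = {n0, n2, n3, n5}; Z2 = {n3, n5}; fixed.
Sat(EG r) = {n3, n5}
Sat(p -> (EG r)) = {n1, n3, n5}
AF (p -> (EG r)): least fixpoint, start Z0 = {n1, n3, n5}, add states with every successor in Z. Z1 = {n0, n1, n3, n5}; fixed.
Sat(AF (p -> (EG r))) = {n0, n1, n3, n5}
n5 ∈ Sat(AF (p -> (EG r))) = {n0, n1, n3, n5}, so the formula holds at n5.

Yes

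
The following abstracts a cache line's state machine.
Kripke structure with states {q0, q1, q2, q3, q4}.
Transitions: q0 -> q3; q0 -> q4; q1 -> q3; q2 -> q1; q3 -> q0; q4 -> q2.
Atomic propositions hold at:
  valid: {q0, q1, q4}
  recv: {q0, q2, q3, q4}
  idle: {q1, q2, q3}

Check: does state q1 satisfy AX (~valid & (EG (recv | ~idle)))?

Yes

Sat(~valid) = {q2, q3}
Sat(~idle) = {q0, q4}
Sat(recv | ~idle) = {q0, q2, q3, q4}
EG (recv | ~idle): greatest fixpoint, start Z0 = {q0, q2, q3, q4}, keep only states in Sat with some successor in Z. Z1 = {q0, q3, q4}; Z2 = {q0, q3}; fixed.
Sat(EG (recv | ~idle)) = {q0, q3}
Sat(~valid & (EG (recv | ~idle))) = {q3}
Sat(AX (~valid & (EG (recv | ~idle)))) = {s : every successor in {q3}} = {q1}
q1 ∈ Sat(AX (~valid & (EG (recv | ~idle)))) = {q1}, so the formula holds at q1.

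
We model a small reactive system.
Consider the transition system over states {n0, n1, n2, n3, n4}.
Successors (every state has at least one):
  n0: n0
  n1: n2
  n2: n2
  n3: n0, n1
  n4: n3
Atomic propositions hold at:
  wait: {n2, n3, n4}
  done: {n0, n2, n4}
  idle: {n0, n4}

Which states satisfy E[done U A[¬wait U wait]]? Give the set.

{n1, n2, n3, n4}

Sat(¬wait) = {n0, n1}
A[¬wait U wait]: least fixpoint, start Z0 = Sat(wait) = {n2, n3, n4}, add states in Sat(¬wait) with every successor in Z. Z1 = {n1, n2, n3, n4}; fixed.
Sat(A[¬wait U wait]) = {n1, n2, n3, n4}
E[done U A[¬wait U wait]]: least fixpoint, start Z0 = Sat(A[¬wait U wait]) = {n1, n2, n3, n4}, add states in Sat(done) with some successor in Z. Already a fixed point.
Sat(E[done U A[¬wait U wait]]) = {n1, n2, n3, n4}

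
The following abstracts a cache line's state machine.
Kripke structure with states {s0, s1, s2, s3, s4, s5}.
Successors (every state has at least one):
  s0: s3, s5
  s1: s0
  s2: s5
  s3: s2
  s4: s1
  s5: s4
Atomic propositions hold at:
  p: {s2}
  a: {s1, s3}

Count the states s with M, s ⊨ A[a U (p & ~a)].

2

Sat(~a) = {s0, s2, s4, s5}
Sat(p & ~a) = {s2}
A[a U (p & ~a)]: least fixpoint, start Z0 = Sat((p & ~a)) = {s2}, add states in Sat(a) with every successor in Z. Z1 = {s2, s3}; fixed.
Sat(A[a U (p & ~a)]) = {s2, s3}
|Sat(A[a U (p & ~a)])| = |{s2, s3}| = 2.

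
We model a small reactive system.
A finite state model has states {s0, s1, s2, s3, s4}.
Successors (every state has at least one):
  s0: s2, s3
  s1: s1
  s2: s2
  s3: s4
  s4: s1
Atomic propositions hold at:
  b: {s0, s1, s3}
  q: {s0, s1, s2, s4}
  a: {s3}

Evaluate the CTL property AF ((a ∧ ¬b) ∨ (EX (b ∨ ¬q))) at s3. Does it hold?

Yes

Sat(¬b) = {s2, s4}
Sat(a ∧ ¬b) = ∅
Sat(¬q) = {s3}
Sat(b ∨ ¬q) = {s0, s1, s3}
Sat(EX (b ∨ ¬q)) = {s : some successor in {s0, s1, s3}} = {s0, s1, s4}
Sat((a ∧ ¬b) ∨ (EX (b ∨ ¬q))) = {s0, s1, s4}
AF ((a ∧ ¬b) ∨ (EX (b ∨ ¬q))): least fixpoint, start Z0 = {s0, s1, s4}, add states with every successor in Z. Z1 = {s0, s1, s3, s4}; fixed.
Sat(AF ((a ∧ ¬b) ∨ (EX (b ∨ ¬q)))) = {s0, s1, s3, s4}
s3 ∈ Sat(AF ((a ∧ ¬b) ∨ (EX (b ∨ ¬q)))) = {s0, s1, s3, s4}, so the formula holds at s3.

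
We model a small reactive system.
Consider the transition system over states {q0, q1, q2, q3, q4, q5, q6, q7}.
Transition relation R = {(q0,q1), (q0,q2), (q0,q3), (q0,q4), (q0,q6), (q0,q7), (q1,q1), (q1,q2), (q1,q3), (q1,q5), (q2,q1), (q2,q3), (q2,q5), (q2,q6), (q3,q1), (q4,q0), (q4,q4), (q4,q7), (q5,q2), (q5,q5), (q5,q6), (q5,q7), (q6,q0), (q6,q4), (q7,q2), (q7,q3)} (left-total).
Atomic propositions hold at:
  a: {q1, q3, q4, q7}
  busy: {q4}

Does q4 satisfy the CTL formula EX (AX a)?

Sat(AX a) = {s : every successor in {q1, q3, q4, q7}} = {q3}
Sat(EX (AX a)) = {s : some successor in {q3}} = {q0, q1, q2, q7}
q4 ∉ Sat(EX (AX a)) = {q0, q1, q2, q7}, so the formula does not hold at q4.

No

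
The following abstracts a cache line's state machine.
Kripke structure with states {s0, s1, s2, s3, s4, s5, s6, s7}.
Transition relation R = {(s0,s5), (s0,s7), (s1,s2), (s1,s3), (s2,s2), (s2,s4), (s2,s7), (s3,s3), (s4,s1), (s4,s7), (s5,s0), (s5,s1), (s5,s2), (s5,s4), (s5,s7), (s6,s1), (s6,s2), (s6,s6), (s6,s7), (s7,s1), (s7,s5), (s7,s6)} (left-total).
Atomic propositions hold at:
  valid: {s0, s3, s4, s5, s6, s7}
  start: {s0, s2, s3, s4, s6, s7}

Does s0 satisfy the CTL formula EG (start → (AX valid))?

Yes

Sat(AX valid) = {s : every successor in {s0, s3, s4, s5, s6, s7}} = {s0, s3}
Sat(start → (AX valid)) = {s0, s1, s3, s5}
EG (start → (AX valid)): greatest fixpoint, start Z0 = {s0, s1, s3, s5}, keep only states in Sat with some successor in Z. Already a fixed point.
Sat(EG (start → (AX valid))) = {s0, s1, s3, s5}
s0 ∈ Sat(EG (start → (AX valid))) = {s0, s1, s3, s5}, so the formula holds at s0.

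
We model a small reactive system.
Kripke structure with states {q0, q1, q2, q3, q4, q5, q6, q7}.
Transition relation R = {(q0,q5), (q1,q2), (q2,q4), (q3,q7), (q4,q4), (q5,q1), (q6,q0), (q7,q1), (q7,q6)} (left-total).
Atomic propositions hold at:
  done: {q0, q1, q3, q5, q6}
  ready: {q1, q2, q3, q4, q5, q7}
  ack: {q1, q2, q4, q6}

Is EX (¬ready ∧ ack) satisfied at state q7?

Sat(¬ready) = {q0, q6}
Sat(¬ready ∧ ack) = {q6}
Sat(EX (¬ready ∧ ack)) = {s : some successor in {q6}} = {q7}
q7 ∈ Sat(EX (¬ready ∧ ack)) = {q7}, so the formula holds at q7.

Yes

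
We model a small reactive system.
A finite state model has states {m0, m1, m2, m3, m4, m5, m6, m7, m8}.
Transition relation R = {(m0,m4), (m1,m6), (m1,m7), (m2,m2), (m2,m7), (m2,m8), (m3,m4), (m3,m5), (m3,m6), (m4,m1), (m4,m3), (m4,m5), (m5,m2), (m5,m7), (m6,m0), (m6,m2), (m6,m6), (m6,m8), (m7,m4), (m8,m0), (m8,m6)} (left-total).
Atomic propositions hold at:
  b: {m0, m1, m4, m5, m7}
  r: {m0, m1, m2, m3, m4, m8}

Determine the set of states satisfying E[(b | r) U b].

{m0, m1, m2, m3, m4, m5, m7, m8}

Sat(b | r) = {m0, m1, m2, m3, m4, m5, m7, m8}
E[(b | r) U b]: least fixpoint, start Z0 = Sat(b) = {m0, m1, m4, m5, m7}, add states in Sat(b | r) with some successor in Z. Z1 = {m0, m1, m2, m3, m4, m5, m7, m8}; fixed.
Sat(E[(b | r) U b]) = {m0, m1, m2, m3, m4, m5, m7, m8}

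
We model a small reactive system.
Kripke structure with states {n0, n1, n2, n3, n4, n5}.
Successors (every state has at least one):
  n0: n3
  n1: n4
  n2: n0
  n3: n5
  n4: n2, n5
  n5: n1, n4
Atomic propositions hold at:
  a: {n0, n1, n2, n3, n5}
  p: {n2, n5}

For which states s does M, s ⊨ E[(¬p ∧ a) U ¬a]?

{n1, n4}

Sat(¬p) = {n0, n1, n3, n4}
Sat(¬p ∧ a) = {n0, n1, n3}
Sat(¬a) = {n4}
E[(¬p ∧ a) U ¬a]: least fixpoint, start Z0 = Sat(¬a) = {n4}, add states in Sat(¬p ∧ a) with some successor in Z. Z1 = {n1, n4}; fixed.
Sat(E[(¬p ∧ a) U ¬a]) = {n1, n4}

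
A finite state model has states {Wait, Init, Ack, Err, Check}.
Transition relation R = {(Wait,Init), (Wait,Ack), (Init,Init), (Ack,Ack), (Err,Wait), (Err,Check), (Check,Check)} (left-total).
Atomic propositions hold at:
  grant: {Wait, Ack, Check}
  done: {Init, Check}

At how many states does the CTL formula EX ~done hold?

Sat(~done) = {Wait, Ack, Err}
Sat(EX ~done) = {s : some successor in {Wait, Ack, Err}} = {Wait, Ack, Err}
|Sat(EX ~done)| = |{Wait, Ack, Err}| = 3.

3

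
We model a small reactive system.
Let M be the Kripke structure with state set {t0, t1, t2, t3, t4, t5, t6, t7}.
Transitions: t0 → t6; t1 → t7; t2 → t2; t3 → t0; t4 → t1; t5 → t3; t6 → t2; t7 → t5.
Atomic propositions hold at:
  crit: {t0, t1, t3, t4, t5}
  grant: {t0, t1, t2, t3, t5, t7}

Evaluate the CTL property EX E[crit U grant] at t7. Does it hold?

Yes

E[crit U grant]: least fixpoint, start Z0 = Sat(grant) = {t0, t1, t2, t3, t5, t7}, add states in Sat(crit) with some successor in Z. Z1 = {t0, t1, t2, t3, t4, t5, t7}; fixed.
Sat(E[crit U grant]) = {t0, t1, t2, t3, t4, t5, t7}
Sat(EX E[crit U grant]) = {s : some successor in {t0, t1, t2, t3, t4, t5, t7}} = {t1, t2, t3, t4, t5, t6, t7}
t7 ∈ Sat(EX E[crit U grant]) = {t1, t2, t3, t4, t5, t6, t7}, so the formula holds at t7.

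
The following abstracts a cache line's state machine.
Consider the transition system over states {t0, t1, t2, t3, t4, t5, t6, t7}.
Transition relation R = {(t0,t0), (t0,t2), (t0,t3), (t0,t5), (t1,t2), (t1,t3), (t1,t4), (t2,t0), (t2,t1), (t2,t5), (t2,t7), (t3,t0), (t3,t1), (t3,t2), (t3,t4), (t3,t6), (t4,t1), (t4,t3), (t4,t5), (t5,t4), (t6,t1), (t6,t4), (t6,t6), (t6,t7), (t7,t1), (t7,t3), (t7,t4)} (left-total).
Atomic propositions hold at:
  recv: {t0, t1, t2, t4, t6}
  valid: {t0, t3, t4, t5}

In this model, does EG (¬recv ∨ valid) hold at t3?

Sat(¬recv) = {t3, t5, t7}
Sat(¬recv ∨ valid) = {t0, t3, t4, t5, t7}
EG (¬recv ∨ valid): greatest fixpoint, start Z0 = {t0, t3, t4, t5, t7}, keep only states in Sat with some successor in Z. Already a fixed point.
Sat(EG (¬recv ∨ valid)) = {t0, t3, t4, t5, t7}
t3 ∈ Sat(EG (¬recv ∨ valid)) = {t0, t3, t4, t5, t7}, so the formula holds at t3.

Yes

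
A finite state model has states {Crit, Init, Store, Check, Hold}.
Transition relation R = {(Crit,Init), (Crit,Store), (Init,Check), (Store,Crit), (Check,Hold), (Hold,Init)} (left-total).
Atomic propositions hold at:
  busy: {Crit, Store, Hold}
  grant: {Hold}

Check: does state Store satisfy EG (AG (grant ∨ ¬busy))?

Sat(¬busy) = {Init, Check}
Sat(grant ∨ ¬busy) = {Init, Check, Hold}
AG (grant ∨ ¬busy): greatest fixpoint, start Z0 = {Init, Check, Hold}, keep only states in Sat with every successor in Z. Already a fixed point.
Sat(AG (grant ∨ ¬busy)) = {Init, Check, Hold}
EG (AG (grant ∨ ¬busy)): greatest fixpoint, start Z0 = {Init, Check, Hold}, keep only states in Sat with some successor in Z. Already a fixed point.
Sat(EG (AG (grant ∨ ¬busy))) = {Init, Check, Hold}
Store ∉ Sat(EG (AG (grant ∨ ¬busy))) = {Init, Check, Hold}, so the formula does not hold at Store.

No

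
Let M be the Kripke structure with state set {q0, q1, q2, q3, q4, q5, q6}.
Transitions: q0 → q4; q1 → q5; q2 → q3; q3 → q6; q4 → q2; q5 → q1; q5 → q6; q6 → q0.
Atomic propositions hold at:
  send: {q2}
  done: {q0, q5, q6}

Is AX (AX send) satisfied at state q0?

Yes

Sat(AX send) = {s : every successor in {q2}} = {q4}
Sat(AX (AX send)) = {s : every successor in {q4}} = {q0}
q0 ∈ Sat(AX (AX send)) = {q0}, so the formula holds at q0.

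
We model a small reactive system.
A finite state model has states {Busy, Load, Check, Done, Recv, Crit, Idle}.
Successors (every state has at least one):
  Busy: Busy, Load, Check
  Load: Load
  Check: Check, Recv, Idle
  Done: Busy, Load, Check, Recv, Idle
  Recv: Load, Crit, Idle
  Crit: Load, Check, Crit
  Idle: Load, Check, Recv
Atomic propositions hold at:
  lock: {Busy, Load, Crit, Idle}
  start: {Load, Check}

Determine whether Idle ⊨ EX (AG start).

AG start: greatest fixpoint, start Z0 = {Load, Check}, keep only states in Sat with every successor in Z. Z1 = {Load}; fixed.
Sat(AG start) = {Load}
Sat(EX (AG start)) = {s : some successor in {Load}} = {Busy, Load, Done, Recv, Crit, Idle}
Idle ∈ Sat(EX (AG start)) = {Busy, Load, Done, Recv, Crit, Idle}, so the formula holds at Idle.

Yes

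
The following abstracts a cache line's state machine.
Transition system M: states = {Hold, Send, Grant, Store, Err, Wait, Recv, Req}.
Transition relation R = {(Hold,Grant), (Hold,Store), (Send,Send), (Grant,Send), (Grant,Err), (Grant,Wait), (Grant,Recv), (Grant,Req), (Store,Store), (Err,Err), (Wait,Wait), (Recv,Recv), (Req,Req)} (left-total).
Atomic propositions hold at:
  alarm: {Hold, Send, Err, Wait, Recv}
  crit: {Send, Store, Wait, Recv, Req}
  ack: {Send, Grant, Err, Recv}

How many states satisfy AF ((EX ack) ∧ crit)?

2

Sat(EX ack) = {s : some successor in {Send, Grant, Err, Recv}} = {Hold, Send, Grant, Err, Recv}
Sat((EX ack) ∧ crit) = {Send, Recv}
AF ((EX ack) ∧ crit): least fixpoint, start Z0 = {Send, Recv}, add states with every successor in Z. Already a fixed point.
Sat(AF ((EX ack) ∧ crit)) = {Send, Recv}
|Sat(AF ((EX ack) ∧ crit))| = |{Send, Recv}| = 2.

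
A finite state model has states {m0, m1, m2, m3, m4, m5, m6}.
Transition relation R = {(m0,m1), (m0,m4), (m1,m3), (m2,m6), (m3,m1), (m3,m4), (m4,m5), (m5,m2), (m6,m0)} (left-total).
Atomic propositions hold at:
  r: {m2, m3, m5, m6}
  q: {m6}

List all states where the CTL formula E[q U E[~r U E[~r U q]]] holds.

{m6}

Sat(~r) = {m0, m1, m4}
E[~r U q]: least fixpoint, start Z0 = Sat(q) = {m6}, add states in Sat(~r) with some successor in Z. Already a fixed point.
Sat(E[~r U q]) = {m6}
E[~r U E[~r U q]]: least fixpoint, start Z0 = Sat(E[~r U q]) = {m6}, add states in Sat(~r) with some successor in Z. Already a fixed point.
Sat(E[~r U E[~r U q]]) = {m6}
E[q U E[~r U E[~r U q]]]: least fixpoint, start Z0 = Sat(E[~r U E[~r U q]]) = {m6}, add states in Sat(q) with some successor in Z. Already a fixed point.
Sat(E[q U E[~r U E[~r U q]]]) = {m6}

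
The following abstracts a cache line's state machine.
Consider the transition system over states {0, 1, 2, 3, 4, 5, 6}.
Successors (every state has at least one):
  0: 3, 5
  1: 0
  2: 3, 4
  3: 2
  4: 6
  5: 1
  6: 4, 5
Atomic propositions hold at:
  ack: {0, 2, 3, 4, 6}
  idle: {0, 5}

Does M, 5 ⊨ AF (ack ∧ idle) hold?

Yes

Sat(ack ∧ idle) = {0}
AF (ack ∧ idle): least fixpoint, start Z0 = {0}, add states with every successor in Z. Z1 = {0, 1}; Z2 = {0, 1, 5}; fixed.
Sat(AF (ack ∧ idle)) = {0, 1, 5}
5 ∈ Sat(AF (ack ∧ idle)) = {0, 1, 5}, so the formula holds at 5.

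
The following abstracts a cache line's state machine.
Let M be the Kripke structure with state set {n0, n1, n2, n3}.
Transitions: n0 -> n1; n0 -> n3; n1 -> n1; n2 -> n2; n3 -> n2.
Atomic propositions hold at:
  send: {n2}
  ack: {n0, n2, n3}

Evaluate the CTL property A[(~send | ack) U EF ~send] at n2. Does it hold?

No

Sat(~send) = {n0, n1, n3}
Sat(~send | ack) = {n0, n1, n2, n3}
EF ~send: least fixpoint, start Z0 = {n0, n1, n3}, add states with some successor in Z. Already a fixed point.
Sat(EF ~send) = {n0, n1, n3}
A[(~send | ack) U EF ~send]: least fixpoint, start Z0 = Sat(EF ~send) = {n0, n1, n3}, add states in Sat(~send | ack) with every successor in Z. Already a fixed point.
Sat(A[(~send | ack) U EF ~send]) = {n0, n1, n3}
n2 ∉ Sat(A[(~send | ack) U EF ~send]) = {n0, n1, n3}, so the formula does not hold at n2.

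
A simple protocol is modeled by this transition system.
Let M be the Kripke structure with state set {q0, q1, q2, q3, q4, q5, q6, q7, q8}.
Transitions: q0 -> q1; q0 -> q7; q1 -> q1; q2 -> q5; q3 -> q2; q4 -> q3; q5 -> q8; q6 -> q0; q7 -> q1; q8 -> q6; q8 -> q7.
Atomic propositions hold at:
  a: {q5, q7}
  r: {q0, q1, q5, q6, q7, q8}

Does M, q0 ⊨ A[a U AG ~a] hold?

Sat(~a) = {q0, q1, q2, q3, q4, q6, q8}
AG ~a: greatest fixpoint, start Z0 = {q0, q1, q2, q3, q4, q6, q8}, keep only states in Sat with every successor in Z. Z1 = {q1, q3, q4, q6}; Z2 = {q1, q4}; Z3 = {q1}; fixed.
Sat(AG ~a) = {q1}
A[a U AG ~a]: least fixpoint, start Z0 = Sat(AG ~a) = {q1}, add states in Sat(a) with every successor in Z. Z1 = {q1, q7}; fixed.
Sat(A[a U AG ~a]) = {q1, q7}
q0 ∉ Sat(A[a U AG ~a]) = {q1, q7}, so the formula does not hold at q0.

No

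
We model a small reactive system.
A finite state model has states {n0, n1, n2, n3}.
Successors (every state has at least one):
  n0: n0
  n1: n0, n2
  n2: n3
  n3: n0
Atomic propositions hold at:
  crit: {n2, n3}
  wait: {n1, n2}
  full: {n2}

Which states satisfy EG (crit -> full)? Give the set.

Sat(crit -> full) = {n0, n1, n2}
EG (crit -> full): greatest fixpoint, start Z0 = {n0, n1, n2}, keep only states in Sat with some successor in Z. Z1 = {n0, n1}; fixed.
Sat(EG (crit -> full)) = {n0, n1}

{n0, n1}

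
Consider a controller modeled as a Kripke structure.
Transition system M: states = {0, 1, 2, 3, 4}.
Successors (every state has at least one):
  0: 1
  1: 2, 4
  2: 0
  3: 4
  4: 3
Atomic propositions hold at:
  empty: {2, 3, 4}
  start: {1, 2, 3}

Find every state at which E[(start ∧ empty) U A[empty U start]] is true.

Sat(start ∧ empty) = {2, 3}
A[empty U start]: least fixpoint, start Z0 = Sat(start) = {1, 2, 3}, add states in Sat(empty) with every successor in Z. Z1 = {1, 2, 3, 4}; fixed.
Sat(A[empty U start]) = {1, 2, 3, 4}
E[(start ∧ empty) U A[empty U start]]: least fixpoint, start Z0 = Sat(A[empty U start]) = {1, 2, 3, 4}, add states in Sat(start ∧ empty) with some successor in Z. Already a fixed point.
Sat(E[(start ∧ empty) U A[empty U start]]) = {1, 2, 3, 4}

{1, 2, 3, 4}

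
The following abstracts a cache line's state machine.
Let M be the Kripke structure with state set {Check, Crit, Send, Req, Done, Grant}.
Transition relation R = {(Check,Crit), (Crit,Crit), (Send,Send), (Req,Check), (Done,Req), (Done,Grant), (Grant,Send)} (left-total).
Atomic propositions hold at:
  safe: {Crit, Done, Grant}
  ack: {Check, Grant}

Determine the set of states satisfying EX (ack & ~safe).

{Req}

Sat(~safe) = {Check, Send, Req}
Sat(ack & ~safe) = {Check}
Sat(EX (ack & ~safe)) = {s : some successor in {Check}} = {Req}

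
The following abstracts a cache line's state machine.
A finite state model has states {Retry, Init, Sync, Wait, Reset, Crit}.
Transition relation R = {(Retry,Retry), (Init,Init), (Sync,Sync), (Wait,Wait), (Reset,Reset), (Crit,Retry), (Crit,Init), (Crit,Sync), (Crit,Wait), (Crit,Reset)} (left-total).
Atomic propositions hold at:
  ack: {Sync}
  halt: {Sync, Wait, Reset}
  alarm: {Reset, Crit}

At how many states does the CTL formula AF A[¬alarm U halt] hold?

Sat(¬alarm) = {Retry, Init, Sync, Wait}
A[¬alarm U halt]: least fixpoint, start Z0 = Sat(halt) = {Sync, Wait, Reset}, add states in Sat(¬alarm) with every successor in Z. Already a fixed point.
Sat(A[¬alarm U halt]) = {Sync, Wait, Reset}
AF A[¬alarm U halt]: least fixpoint, start Z0 = {Sync, Wait, Reset}, add states with every successor in Z. Already a fixed point.
Sat(AF A[¬alarm U halt]) = {Sync, Wait, Reset}
|Sat(AF A[¬alarm U halt])| = |{Sync, Wait, Reset}| = 3.

3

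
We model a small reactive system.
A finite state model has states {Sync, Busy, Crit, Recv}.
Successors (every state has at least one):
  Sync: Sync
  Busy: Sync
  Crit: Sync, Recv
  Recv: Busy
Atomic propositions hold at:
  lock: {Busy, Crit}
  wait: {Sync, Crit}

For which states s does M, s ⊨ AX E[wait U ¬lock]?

{Sync, Busy, Crit}

Sat(¬lock) = {Sync, Recv}
E[wait U ¬lock]: least fixpoint, start Z0 = Sat(¬lock) = {Sync, Recv}, add states in Sat(wait) with some successor in Z. Z1 = {Sync, Crit, Recv}; fixed.
Sat(E[wait U ¬lock]) = {Sync, Crit, Recv}
Sat(AX E[wait U ¬lock]) = {s : every successor in {Sync, Crit, Recv}} = {Sync, Busy, Crit}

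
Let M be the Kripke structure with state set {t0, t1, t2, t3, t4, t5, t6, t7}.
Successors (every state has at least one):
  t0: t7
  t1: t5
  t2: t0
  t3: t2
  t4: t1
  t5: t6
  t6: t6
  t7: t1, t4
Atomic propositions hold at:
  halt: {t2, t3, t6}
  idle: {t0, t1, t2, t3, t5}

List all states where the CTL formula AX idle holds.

Sat(AX idle) = {s : every successor in {t0, t1, t2, t3, t5}} = {t1, t2, t3, t4}

{t1, t2, t3, t4}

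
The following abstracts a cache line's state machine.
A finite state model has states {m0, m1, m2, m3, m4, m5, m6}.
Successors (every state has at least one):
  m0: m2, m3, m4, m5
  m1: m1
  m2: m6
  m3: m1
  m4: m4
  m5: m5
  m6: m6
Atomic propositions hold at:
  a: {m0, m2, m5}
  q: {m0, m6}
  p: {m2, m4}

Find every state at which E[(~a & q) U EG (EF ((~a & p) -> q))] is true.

{m0, m1, m2, m3, m5, m6}

Sat(~a) = {m1, m3, m4, m6}
Sat(~a & q) = {m6}
Sat(~a & p) = {m4}
Sat((~a & p) -> q) = {m0, m1, m2, m3, m5, m6}
EF ((~a & p) -> q): least fixpoint, start Z0 = {m0, m1, m2, m3, m5, m6}, add states with some successor in Z. Already a fixed point.
Sat(EF ((~a & p) -> q)) = {m0, m1, m2, m3, m5, m6}
EG (EF ((~a & p) -> q)): greatest fixpoint, start Z0 = {m0, m1, m2, m3, m5, m6}, keep only states in Sat with some successor in Z. Already a fixed point.
Sat(EG (EF ((~a & p) -> q))) = {m0, m1, m2, m3, m5, m6}
E[(~a & q) U EG (EF ((~a & p) -> q))]: least fixpoint, start Z0 = Sat(EG (EF ((~a & p) -> q))) = {m0, m1, m2, m3, m5, m6}, add states in Sat(~a & q) with some successor in Z. Already a fixed point.
Sat(E[(~a & q) U EG (EF ((~a & p) -> q))]) = {m0, m1, m2, m3, m5, m6}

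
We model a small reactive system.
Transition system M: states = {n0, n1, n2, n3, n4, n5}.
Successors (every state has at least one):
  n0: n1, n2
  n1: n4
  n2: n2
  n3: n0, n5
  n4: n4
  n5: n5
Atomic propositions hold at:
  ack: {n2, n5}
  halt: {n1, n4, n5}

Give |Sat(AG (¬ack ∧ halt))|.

Sat(¬ack) = {n0, n1, n3, n4}
Sat(¬ack ∧ halt) = {n1, n4}
AG (¬ack ∧ halt): greatest fixpoint, start Z0 = {n1, n4}, keep only states in Sat with every successor in Z. Already a fixed point.
Sat(AG (¬ack ∧ halt)) = {n1, n4}
|Sat(AG (¬ack ∧ halt))| = |{n1, n4}| = 2.

2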